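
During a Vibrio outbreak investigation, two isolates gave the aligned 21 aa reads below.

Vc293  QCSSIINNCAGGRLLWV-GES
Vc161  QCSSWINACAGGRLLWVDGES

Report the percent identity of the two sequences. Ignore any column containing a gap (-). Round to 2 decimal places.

90.00%

Excluding the 1 gap column leaves 20 comparable sites.
Mismatches occur at site 5 (I/W), site 8 (N/A).
18 of the 20 comparable sites match, so the percent identity is 18/20 × 100 = 90.00%.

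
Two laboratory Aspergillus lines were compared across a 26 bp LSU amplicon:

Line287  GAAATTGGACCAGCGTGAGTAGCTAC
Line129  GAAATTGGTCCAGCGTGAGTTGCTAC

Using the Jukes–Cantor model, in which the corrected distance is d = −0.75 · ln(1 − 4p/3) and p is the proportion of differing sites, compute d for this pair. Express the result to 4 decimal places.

The sequences differ at positions 9 (A/T), 21 (A/T).
p = 2/26 = 0.076923.
d = −0.75 · ln(1 − (4/3)·0.076923) = −0.75 · ln(0.897436) = −0.75 · (-0.108213) = 0.0812.

0.0812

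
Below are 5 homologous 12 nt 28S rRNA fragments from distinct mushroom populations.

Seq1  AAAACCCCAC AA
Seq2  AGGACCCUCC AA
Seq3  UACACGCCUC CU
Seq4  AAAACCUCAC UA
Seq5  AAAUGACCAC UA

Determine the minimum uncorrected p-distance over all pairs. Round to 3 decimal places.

0.167

Pairwise Hamming distances:
  Seq1 vs Seq2: 4
  Seq1 vs Seq3: 6
  Seq1 vs Seq4: 2
  Seq1 vs Seq5: 4
  Seq2 vs Seq3: 8
  Seq2 vs Seq4: 6
  Seq2 vs Seq5: 8
  Seq3 vs Seq4: 7
  Seq3 vs Seq5: 8
  Seq4 vs Seq5: 4
The smallest is 2 mismatches, between Seq1 and Seq4; p = 2/12 = 0.167.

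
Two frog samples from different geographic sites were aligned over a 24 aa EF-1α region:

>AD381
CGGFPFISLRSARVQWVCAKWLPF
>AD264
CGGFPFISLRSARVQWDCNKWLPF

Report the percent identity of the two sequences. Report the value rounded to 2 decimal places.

91.67%

The sequences differ at positions 17 (V/D), 19 (A/N).
22 of the 24 sites match, so the percent identity is 22/24 × 100 = 91.67%.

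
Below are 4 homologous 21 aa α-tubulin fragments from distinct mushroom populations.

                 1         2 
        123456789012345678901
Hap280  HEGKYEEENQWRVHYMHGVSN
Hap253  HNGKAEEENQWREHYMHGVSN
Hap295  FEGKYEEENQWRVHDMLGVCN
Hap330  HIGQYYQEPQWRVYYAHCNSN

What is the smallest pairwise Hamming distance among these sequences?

3

Pairwise Hamming distances:
  Hap280 vs Hap253: 3
  Hap280 vs Hap295: 4
  Hap280 vs Hap330: 9
  Hap253 vs Hap295: 7
  Hap253 vs Hap330: 11
  Hap295 vs Hap330: 13
The smallest is 3, between Hap280 and Hap253.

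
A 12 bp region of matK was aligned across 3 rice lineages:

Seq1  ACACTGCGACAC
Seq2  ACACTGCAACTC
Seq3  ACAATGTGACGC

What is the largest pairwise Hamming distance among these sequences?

4

Pairwise Hamming distances:
  Seq1 vs Seq2: 2
  Seq1 vs Seq3: 3
  Seq2 vs Seq3: 4
The largest is 4, between Seq2 and Seq3.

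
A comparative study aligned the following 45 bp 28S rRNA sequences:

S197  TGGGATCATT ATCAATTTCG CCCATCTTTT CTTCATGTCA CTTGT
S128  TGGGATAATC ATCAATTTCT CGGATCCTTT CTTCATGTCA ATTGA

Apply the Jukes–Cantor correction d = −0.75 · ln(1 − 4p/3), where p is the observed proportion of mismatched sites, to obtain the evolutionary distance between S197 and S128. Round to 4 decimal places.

0.2029

Differing sites — 7:C/A; 10:T/C; 20:G/T; 22:C/G; 23:C/G; 27:T/C; 41:C/A; 45:T/A.
p = 8/45 = 0.177778.
d = −0.75 · ln(1 − (4/3)·0.177778) = −0.75 · ln(0.762963) = −0.75 · (-0.270546) = 0.2029.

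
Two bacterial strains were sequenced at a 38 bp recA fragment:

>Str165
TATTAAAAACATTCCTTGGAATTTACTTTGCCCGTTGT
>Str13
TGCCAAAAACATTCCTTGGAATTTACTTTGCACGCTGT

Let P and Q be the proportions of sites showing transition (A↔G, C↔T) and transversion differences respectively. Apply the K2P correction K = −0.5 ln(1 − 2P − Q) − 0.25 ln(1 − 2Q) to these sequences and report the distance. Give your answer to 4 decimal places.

0.1487

Mismatches occur at site 2 (A↔G, transition), site 3 (T↔C, transition), site 4 (T↔C, transition), site 32 (C↔A, transversion), site 35 (T↔C, transition).
Of the 5 differences, 4 transitions and 1 transversion over 38 sites: P = 4/38 = 0.105263, Q = 1/38 = 0.026316.
d = −0.5·ln(0.763158) − 0.25·ln(0.947368) = −0.5·(-0.270290) − 0.25·(-0.054068) = 0.1487.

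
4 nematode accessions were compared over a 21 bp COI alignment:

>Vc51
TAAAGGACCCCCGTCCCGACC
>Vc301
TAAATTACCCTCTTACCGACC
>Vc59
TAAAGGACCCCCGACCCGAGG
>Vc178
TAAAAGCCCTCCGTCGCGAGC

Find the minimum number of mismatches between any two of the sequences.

3

Pairwise Hamming distances:
  Vc51 vs Vc301: 5
  Vc51 vs Vc59: 3
  Vc51 vs Vc178: 5
  Vc301 vs Vc59: 8
  Vc301 vs Vc178: 9
  Vc59 vs Vc178: 6
The smallest is 3, between Vc51 and Vc59.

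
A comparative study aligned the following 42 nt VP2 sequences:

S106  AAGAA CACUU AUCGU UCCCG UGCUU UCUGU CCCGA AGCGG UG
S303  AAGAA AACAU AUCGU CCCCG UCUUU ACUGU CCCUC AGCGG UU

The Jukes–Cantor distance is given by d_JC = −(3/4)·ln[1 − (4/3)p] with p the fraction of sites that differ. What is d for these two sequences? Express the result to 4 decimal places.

Mismatches occur at site 6 (C↔A), site 9 (U↔A), site 16 (U↔C), site 22 (G↔C), site 23 (C↔U), site 26 (U↔A), site 34 (G↔U), site 35 (A↔C), site 42 (G↔U).
p = 9/42 = 0.214286.
d = −0.75 · ln(1 − (4/3)·0.214286) = −0.75 · ln(0.714285) = −0.75 · (-0.336473) = 0.2524.

0.2524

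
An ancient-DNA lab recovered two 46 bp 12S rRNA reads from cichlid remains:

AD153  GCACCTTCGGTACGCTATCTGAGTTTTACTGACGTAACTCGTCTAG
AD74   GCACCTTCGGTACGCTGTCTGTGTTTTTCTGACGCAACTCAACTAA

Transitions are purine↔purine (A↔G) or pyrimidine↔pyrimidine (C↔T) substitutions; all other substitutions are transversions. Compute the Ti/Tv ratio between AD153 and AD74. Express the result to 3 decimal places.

1.333

The sequences differ at positions 17 (A/G, transition), 22 (A/T, transversion), 28 (A/T, transversion), 35 (T/C, transition), 41 (G/A, transition), 42 (T/A, transversion), 46 (G/A, transition).
Of the 7 differences, 4 transitions and 3 transversions, so Ti/Tv = 4/3 = 1.333.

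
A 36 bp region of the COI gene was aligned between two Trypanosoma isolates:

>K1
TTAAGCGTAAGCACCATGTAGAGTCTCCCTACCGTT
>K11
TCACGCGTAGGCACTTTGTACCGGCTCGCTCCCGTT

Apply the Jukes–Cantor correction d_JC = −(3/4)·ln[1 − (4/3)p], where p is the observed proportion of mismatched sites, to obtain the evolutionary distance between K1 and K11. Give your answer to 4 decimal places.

0.3470

Differing sites — 2:T/C; 4:A/C; 10:A/G; 15:C/T; 16:A/T; 21:G/C; 22:A/C; 24:T/G; 28:C/G; 31:A/C.
p = 10/36 = 0.277778.
d = −0.75 · ln(1 − (4/3)·0.277778) = −0.75 · ln(0.629629) = −0.75 · (-0.462625) = 0.3470.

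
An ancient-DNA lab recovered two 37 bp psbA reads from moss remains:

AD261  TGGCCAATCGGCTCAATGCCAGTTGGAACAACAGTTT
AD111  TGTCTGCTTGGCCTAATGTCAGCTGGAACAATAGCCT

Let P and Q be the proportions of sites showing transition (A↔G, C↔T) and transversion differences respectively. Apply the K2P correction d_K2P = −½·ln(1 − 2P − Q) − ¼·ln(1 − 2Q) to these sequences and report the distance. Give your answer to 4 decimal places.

Mismatches occur at site 3 (G→T, transversion), site 5 (C→T, transition), site 6 (A→G, transition), site 7 (A→C, transversion), site 9 (C→T, transition), site 13 (T→C, transition), site 14 (C→T, transition), site 19 (C→T, transition), site 23 (T→C, transition), site 32 (C→T, transition), site 35 (T→C, transition), site 36 (T→C, transition).
Of the 12 differences, 10 transitions and 2 transversions over 37 sites: P = 10/37 = 0.270270, Q = 2/37 = 0.054054.
d = −0.5·ln(0.405406) − 0.25·ln(0.891892) = −0.5·(-0.902866) − 0.25·(-0.114410) = 0.4800.

0.4800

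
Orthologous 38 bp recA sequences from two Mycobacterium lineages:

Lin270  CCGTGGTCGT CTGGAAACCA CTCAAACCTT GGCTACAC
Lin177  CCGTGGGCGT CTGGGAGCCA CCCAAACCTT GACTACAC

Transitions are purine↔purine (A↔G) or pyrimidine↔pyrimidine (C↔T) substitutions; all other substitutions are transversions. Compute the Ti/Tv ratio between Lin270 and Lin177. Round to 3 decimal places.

4.000

Differing sites — 7:T/G (Tv); 15:A/G (Ti); 17:A/G (Ti); 22:T/C (Ti); 32:G/A (Ti).
Of the 5 differences, 4 transitions and 1 transversion, so Ti/Tv = 4/1 = 4.000.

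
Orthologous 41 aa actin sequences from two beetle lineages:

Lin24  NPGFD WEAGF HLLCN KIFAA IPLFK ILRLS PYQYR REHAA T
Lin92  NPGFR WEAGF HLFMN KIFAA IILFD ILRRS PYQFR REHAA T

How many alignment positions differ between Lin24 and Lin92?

7

Mismatches occur at site 5 (D→R), site 13 (L→F), site 14 (C→M), site 22 (P→I), site 25 (K→D), site 29 (L→R), site 34 (Y→F).
That gives 7 mismatches out of 41 aligned sites, so the Hamming distance is 7.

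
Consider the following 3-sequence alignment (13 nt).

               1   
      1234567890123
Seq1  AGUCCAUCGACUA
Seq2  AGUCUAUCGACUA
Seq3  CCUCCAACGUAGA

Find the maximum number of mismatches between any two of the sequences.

7

Pairwise Hamming distances:
  Seq1 vs Seq2: 1
  Seq1 vs Seq3: 6
  Seq2 vs Seq3: 7
The largest is 7, between Seq2 and Seq3.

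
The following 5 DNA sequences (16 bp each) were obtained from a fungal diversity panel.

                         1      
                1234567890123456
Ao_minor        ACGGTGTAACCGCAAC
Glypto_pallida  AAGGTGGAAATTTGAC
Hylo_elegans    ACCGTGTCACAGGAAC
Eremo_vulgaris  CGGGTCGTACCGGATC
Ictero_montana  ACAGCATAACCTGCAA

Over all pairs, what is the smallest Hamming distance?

4

Pairwise Hamming distances:
  Ao_minor vs Glypto_pallida: 7
  Ao_minor vs Hylo_elegans: 4
  Ao_minor vs Eremo_vulgaris: 7
  Ao_minor vs Ictero_montana: 7
  Glypto_pallida vs Hylo_elegans: 9
  Glypto_pallida vs Eremo_vulgaris: 10
  Glypto_pallida vs Ictero_montana: 10
  Hylo_elegans vs Eremo_vulgaris: 8
  Hylo_elegans vs Ictero_montana: 8
  Eremo_vulgaris vs Ictero_montana: 11
The smallest is 4, between Ao_minor and Hylo_elegans.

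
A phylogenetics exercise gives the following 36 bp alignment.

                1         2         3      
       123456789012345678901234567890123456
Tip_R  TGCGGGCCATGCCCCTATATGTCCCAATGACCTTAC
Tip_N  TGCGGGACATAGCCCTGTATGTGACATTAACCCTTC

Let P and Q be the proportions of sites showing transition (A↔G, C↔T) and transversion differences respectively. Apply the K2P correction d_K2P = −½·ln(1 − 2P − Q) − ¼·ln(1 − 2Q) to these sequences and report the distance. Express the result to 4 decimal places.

0.3476

The sequences differ at positions 7 (C/A, transversion), 11 (G/A, transition), 12 (C/G, transversion), 17 (A/G, transition), 23 (C/G, transversion), 24 (C/A, transversion), 27 (A/T, transversion), 29 (G/A, transition), 33 (T/C, transition), 35 (A/T, transversion).
Of the 10 differences, 4 transitions and 6 transversions over 36 sites: P = 4/36 = 0.111111, Q = 6/36 = 0.166667.
d = −0.5·ln(0.611111) − 0.25·ln(0.666666) = −0.5·(-0.492477) − 0.25·(-0.405466) = 0.3476.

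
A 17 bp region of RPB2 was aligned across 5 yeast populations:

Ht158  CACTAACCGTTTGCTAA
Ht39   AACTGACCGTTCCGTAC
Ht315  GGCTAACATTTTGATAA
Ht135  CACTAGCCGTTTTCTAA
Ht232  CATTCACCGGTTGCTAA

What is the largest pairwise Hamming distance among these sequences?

9

Pairwise Hamming distances:
  Ht158 vs Ht39: 6
  Ht158 vs Ht315: 5
  Ht158 vs Ht135: 2
  Ht158 vs Ht232: 3
  Ht39 vs Ht315: 9
  Ht39 vs Ht135: 7
  Ht39 vs Ht232: 8
  Ht315 vs Ht135: 7
  Ht315 vs Ht232: 8
  Ht135 vs Ht232: 5
The largest is 9, between Ht39 and Ht315.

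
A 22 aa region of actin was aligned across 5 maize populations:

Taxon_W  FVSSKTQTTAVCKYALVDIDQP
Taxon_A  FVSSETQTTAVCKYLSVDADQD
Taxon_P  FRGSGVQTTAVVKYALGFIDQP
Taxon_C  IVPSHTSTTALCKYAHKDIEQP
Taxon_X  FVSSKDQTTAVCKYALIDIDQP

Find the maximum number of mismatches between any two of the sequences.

12

Pairwise Hamming distances:
  Taxon_W vs Taxon_A: 5
  Taxon_W vs Taxon_P: 7
  Taxon_W vs Taxon_C: 8
  Taxon_W vs Taxon_X: 2
  Taxon_A vs Taxon_P: 11
  Taxon_A vs Taxon_C: 11
  Taxon_A vs Taxon_X: 7
  Taxon_P vs Taxon_C: 12
  Taxon_P vs Taxon_X: 7
  Taxon_C vs Taxon_X: 9
The largest is 12, between Taxon_P and Taxon_C.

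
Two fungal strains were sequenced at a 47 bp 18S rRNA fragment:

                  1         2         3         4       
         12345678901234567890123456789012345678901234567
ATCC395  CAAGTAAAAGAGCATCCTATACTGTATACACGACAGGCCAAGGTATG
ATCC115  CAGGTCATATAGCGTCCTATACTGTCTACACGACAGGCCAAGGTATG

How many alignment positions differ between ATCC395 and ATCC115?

The sequences differ at positions 3 (A/G), 6 (A/C), 8 (A/T), 10 (G/T), 14 (A/G), 26 (A/C).
That gives 6 mismatches out of 47 aligned sites, so the Hamming distance is 6.

6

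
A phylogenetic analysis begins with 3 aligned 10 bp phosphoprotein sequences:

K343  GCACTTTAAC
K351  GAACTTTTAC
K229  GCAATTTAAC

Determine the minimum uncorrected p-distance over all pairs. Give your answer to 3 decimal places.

0.100

Pairwise Hamming distances:
  K343 vs K351: 2
  K343 vs K229: 1
  K351 vs K229: 3
The smallest is 1 mismatch, between K343 and K229; p = 1/10 = 0.100.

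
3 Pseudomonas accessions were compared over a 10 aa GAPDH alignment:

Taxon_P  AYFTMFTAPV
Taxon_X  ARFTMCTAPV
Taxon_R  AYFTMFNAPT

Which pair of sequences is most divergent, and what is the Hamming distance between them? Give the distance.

Pairwise Hamming distances:
  Taxon_P vs Taxon_X: 2
  Taxon_P vs Taxon_R: 2
  Taxon_X vs Taxon_R: 4
The largest is 4, between Taxon_X and Taxon_R.

4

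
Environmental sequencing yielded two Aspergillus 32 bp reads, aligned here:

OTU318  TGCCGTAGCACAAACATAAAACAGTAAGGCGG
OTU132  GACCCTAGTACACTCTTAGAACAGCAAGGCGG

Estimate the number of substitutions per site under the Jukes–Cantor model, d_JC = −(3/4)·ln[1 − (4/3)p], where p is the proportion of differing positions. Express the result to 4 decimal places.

The sequences differ at positions 1 (T/G), 2 (G/A), 5 (G/C), 9 (C/T), 13 (A/C), 14 (A/T), 16 (A/T), 19 (A/G), 25 (T/C).
p = 9/32 = 0.281250.
d = −0.75 · ln(1 − (4/3)·0.281250) = −0.75 · ln(0.625000) = −0.75 · (-0.470004) = 0.3525.

0.3525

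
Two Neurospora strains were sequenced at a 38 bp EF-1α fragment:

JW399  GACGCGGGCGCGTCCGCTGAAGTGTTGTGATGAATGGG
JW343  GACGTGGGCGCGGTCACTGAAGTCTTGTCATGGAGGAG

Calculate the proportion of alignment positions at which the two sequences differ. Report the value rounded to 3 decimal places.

0.237

Mismatches occur at site 5 (C/T), site 13 (T/G), site 14 (C/T), site 16 (G/A), site 24 (G/C), site 29 (G/C), site 33 (A/G), site 35 (T/G), site 37 (G/A).
There are 9 differences over 38 sites, so p = 9/38 = 0.237.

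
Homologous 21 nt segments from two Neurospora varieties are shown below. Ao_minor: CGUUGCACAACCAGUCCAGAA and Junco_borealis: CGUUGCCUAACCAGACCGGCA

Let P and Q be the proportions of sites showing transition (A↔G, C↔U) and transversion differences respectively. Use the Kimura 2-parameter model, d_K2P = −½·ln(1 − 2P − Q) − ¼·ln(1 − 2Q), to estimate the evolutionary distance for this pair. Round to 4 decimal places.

The sequences differ at positions 7 (A/C, transversion), 8 (C/U, transition), 15 (U/A, transversion), 18 (A/G, transition), 20 (A/C, transversion).
Of the 5 differences, 2 transitions and 3 transversions over 21 sites: P = 2/21 = 0.095238, Q = 3/21 = 0.142857.
d = −0.5·ln(0.666667) − 0.25·ln(0.714286) = −0.5·(-0.405465) − 0.25·(-0.336472) = 0.2869.

0.2869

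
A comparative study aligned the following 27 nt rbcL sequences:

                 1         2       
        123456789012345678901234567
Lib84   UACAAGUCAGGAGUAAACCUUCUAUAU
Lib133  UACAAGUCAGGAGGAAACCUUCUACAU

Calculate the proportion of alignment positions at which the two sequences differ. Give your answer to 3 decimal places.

0.074

Differing sites — 14:U/G; 25:U/C.
There are 2 differences over 27 sites, so p = 2/27 = 0.074.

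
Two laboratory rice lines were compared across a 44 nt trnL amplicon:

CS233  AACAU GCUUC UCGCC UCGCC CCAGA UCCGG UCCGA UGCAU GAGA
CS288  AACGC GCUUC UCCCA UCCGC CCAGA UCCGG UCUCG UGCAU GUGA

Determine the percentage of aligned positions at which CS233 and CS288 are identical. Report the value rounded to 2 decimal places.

77.27%

Mismatches occur at site 4 (A↔G), site 5 (U↔C), site 13 (G↔C), site 15 (C↔A), site 18 (G↔C), site 19 (C↔G), site 33 (C↔U), site 34 (G↔C), site 35 (A↔G), site 42 (A↔U).
34 of the 44 sites match, so the percent identity is 34/44 × 100 = 77.27%.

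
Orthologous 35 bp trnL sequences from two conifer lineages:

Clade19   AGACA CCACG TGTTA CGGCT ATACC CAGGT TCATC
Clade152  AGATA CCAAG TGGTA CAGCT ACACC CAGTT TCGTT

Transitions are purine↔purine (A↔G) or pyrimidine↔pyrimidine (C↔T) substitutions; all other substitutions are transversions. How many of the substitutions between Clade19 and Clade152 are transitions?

5

Differing sites — 4:C/T (Ti); 9:C/A (Tv); 13:T/G (Tv); 17:G/A (Ti); 22:T/C (Ti); 29:G/T (Tv); 33:A/G (Ti); 35:C/T (Ti).
Of the 8 differences, 5 transitions and 3 transversions, so the answer is 5.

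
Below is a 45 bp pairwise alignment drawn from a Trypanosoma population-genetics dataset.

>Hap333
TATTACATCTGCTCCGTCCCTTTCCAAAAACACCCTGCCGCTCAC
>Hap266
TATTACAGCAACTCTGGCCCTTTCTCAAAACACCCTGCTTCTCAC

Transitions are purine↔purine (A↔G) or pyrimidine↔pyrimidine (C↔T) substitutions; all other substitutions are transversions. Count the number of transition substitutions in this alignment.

4

Mismatches occur at site 8 (T→G, transversion), site 10 (T→A, transversion), site 11 (G→A, transition), site 15 (C→T, transition), site 17 (T→G, transversion), site 25 (C→T, transition), site 26 (A→C, transversion), site 39 (C→T, transition), site 40 (G→T, transversion).
Of the 9 differences, 4 transitions and 5 transversions, so the answer is 4.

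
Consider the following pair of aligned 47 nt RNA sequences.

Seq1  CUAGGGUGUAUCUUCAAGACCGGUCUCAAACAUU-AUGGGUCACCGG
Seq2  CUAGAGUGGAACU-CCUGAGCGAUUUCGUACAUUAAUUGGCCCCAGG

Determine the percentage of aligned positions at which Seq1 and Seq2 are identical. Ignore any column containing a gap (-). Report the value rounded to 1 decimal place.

68.9%

Excluding the 2 gap columns leaves 45 comparable sites.
The sequences differ at positions 5 (G/A), 9 (U/G), 11 (U/A), 16 (A/C), 17 (A/U), 20 (C/G), 23 (G/A), 25 (C/U), 28 (A/G), 29 (A/U), 38 (G/U), 41 (U/C), 43 (A/C), 45 (C/A).
31 of the 45 comparable sites match, so the percent identity is 31/45 × 100 = 68.9%.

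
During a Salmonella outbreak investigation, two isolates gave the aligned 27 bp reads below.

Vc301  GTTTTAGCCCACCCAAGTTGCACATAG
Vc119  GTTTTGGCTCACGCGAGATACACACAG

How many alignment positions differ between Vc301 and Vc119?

The sequences differ at positions 6 (A/G), 9 (C/T), 13 (C/G), 15 (A/G), 18 (T/A), 20 (G/A), 25 (T/C).
That gives 7 mismatches out of 27 aligned sites, so the Hamming distance is 7.

7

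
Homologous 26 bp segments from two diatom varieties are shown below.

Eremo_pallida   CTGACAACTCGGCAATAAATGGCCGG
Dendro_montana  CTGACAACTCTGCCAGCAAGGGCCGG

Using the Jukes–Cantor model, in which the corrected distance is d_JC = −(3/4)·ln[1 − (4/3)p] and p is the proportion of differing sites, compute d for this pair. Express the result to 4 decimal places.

Mismatches occur at site 11 (G→T), site 14 (A→C), site 16 (T→G), site 17 (A→C), site 20 (T→G).
p = 5/26 = 0.192308.
d = −0.75 · ln(1 − (4/3)·0.192308) = −0.75 · ln(0.743589) = −0.75 · (-0.296267) = 0.2222.

0.2222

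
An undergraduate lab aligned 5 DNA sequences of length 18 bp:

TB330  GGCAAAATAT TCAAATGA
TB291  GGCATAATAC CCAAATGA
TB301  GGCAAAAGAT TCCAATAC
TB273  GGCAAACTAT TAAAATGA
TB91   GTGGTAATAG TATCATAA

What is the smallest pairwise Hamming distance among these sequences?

Pairwise Hamming distances:
  TB330 vs TB291: 3
  TB330 vs TB301: 4
  TB330 vs TB273: 2
  TB330 vs TB91: 9
  TB291 vs TB301: 7
  TB291 vs TB273: 5
  TB291 vs TB91: 9
  TB301 vs TB273: 6
  TB301 vs TB91: 10
  TB273 vs TB91: 9
The smallest is 2, between TB330 and TB273.

2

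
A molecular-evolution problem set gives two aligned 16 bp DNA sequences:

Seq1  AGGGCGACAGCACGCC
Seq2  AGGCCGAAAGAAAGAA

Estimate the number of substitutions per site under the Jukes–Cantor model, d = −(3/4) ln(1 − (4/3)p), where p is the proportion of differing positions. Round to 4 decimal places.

0.5199

The sequences differ at positions 4 (G/C), 8 (C/A), 11 (C/A), 13 (C/A), 15 (C/A), 16 (C/A).
p = 6/16 = 0.375000.
d = −0.75 · ln(1 − (4/3)·0.375000) = −0.75 · ln(0.500000) = −0.75 · (-0.693147) = 0.5199.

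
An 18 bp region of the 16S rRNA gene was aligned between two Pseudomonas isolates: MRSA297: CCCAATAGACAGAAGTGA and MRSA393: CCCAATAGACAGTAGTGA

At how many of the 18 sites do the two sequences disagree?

Differing sites — 13:A/T.
That gives 1 mismatch out of 18 aligned sites, so the Hamming distance is 1.

1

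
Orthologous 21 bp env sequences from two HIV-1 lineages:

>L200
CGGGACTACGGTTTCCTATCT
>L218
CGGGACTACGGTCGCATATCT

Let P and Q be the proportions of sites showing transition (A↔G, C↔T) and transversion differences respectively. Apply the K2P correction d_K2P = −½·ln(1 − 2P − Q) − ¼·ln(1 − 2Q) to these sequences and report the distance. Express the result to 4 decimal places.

0.1585

Differing sites — 13:T/C (Ti); 14:T/G (Tv); 16:C/A (Tv).
Of the 3 differences, 1 transition and 2 transversions over 21 sites: P = 1/21 = 0.047619, Q = 2/21 = 0.095238.
d = −0.5·ln(0.809524) − 0.25·ln(0.809524) = −0.5·(-0.211309) − 0.25·(-0.211309) = 0.1585.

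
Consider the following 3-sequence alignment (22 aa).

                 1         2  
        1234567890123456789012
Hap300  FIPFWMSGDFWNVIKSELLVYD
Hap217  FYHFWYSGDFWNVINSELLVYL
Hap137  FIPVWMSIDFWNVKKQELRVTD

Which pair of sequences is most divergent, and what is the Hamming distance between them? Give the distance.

Pairwise Hamming distances:
  Hap300 vs Hap217: 5
  Hap300 vs Hap137: 6
  Hap217 vs Hap137: 11
The largest is 11, between Hap217 and Hap137.

11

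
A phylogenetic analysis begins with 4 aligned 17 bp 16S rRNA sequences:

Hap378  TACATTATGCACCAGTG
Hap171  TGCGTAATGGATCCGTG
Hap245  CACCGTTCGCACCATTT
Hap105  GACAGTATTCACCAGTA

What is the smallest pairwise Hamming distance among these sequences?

Pairwise Hamming distances:
  Hap378 vs Hap171: 6
  Hap378 vs Hap245: 7
  Hap378 vs Hap105: 4
  Hap171 vs Hap245: 12
  Hap171 vs Hap105: 10
  Hap245 vs Hap105: 7
The smallest is 4, between Hap378 and Hap105.

4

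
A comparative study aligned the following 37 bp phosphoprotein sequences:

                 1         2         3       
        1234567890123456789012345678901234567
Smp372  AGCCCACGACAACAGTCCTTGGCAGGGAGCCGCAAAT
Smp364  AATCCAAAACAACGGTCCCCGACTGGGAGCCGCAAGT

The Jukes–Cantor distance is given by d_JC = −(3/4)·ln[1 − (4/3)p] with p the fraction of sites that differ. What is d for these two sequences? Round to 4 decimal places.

0.3351

Mismatches occur at site 2 (G↔A), site 3 (C↔T), site 7 (C↔A), site 8 (G↔A), site 14 (A↔G), site 19 (T↔C), site 20 (T↔C), site 22 (G↔A), site 24 (A↔T), site 36 (A↔G).
p = 10/37 = 0.270270.
d = −0.75 · ln(1 − (4/3)·0.270270) = −0.75 · ln(0.639640) = −0.75 · (-0.446850) = 0.3351.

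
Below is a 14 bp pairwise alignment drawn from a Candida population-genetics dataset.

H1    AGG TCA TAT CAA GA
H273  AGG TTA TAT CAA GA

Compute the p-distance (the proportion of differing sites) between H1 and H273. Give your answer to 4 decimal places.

A single mismatch occurs at site 5 (C/T).
There are 1 differences over 14 sites, so p = 1/14 = 0.0714.

0.0714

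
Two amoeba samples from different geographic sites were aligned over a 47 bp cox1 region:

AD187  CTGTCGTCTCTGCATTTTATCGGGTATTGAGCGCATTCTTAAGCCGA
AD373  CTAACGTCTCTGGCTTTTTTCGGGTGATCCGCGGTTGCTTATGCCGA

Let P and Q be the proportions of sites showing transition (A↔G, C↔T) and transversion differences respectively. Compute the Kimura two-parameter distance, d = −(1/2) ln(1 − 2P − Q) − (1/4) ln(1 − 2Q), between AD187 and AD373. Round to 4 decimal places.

The sequences differ at positions 3 (G/A, transition), 4 (T/A, transversion), 13 (C/G, transversion), 14 (A/C, transversion), 19 (A/T, transversion), 26 (A/G, transition), 27 (T/A, transversion), 29 (G/C, transversion), 30 (A/C, transversion), 34 (C/G, transversion), 35 (A/T, transversion), 37 (T/G, transversion), 42 (A/T, transversion).
Of the 13 differences, 2 transitions and 11 transversions over 47 sites: P = 2/47 = 0.042553, Q = 11/47 = 0.234043.
d = −0.5·ln(0.680851) − 0.25·ln(0.531914) = −0.5·(-0.384412) − 0.25·(-0.631273) = 0.3500.

0.3500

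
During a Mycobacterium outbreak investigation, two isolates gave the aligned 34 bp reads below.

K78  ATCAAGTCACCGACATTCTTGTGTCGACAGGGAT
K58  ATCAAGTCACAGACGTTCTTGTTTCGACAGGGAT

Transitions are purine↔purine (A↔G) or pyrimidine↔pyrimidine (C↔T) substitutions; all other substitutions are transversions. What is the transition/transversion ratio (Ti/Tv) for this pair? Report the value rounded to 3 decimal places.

Mismatches occur at site 11 (C→A, transversion), site 15 (A→G, transition), site 23 (G→T, transversion).
Of the 3 differences, 1 transition and 2 transversions, so Ti/Tv = 1/2 = 0.500.

0.500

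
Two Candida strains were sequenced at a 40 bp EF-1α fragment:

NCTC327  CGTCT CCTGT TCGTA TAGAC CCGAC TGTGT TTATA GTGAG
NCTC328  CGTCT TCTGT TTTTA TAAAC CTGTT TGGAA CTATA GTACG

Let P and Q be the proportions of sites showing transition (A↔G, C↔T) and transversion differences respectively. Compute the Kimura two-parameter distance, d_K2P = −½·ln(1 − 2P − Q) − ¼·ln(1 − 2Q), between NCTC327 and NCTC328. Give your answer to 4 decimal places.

Mismatches occur at site 6 (C↔T, transition), site 12 (C↔T, transition), site 13 (G↔T, transversion), site 18 (G↔A, transition), site 22 (C↔T, transition), site 24 (A↔T, transversion), site 25 (C↔T, transition), site 28 (T↔G, transversion), site 29 (G↔A, transition), site 30 (T↔A, transversion), site 31 (T↔C, transition), site 38 (G↔A, transition), site 39 (A↔C, transversion).
Of the 13 differences, 8 transitions and 5 transversions over 40 sites: P = 8/40 = 0.200000, Q = 5/40 = 0.125000.
d = −0.5·ln(0.475000) − 0.25·ln(0.750000) = −0.5·(-0.744440) − 0.25·(-0.287682) = 0.4441.

0.4441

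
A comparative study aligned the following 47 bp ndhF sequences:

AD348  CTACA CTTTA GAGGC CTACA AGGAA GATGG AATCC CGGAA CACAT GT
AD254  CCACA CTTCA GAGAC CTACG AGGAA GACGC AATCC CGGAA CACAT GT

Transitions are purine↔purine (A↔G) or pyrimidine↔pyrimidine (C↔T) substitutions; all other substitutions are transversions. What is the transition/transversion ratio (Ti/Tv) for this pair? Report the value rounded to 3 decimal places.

5.000

The sequences differ at positions 2 (T/C, transition), 9 (T/C, transition), 14 (G/A, transition), 20 (A/G, transition), 28 (T/C, transition), 30 (G/C, transversion).
Of the 6 differences, 5 transitions and 1 transversion, so Ti/Tv = 5/1 = 5.000.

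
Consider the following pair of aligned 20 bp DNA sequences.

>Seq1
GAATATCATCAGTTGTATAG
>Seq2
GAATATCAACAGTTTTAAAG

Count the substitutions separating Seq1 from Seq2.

The sequences differ at positions 9 (T/A), 15 (G/T), 18 (T/A).
That gives 3 mismatches out of 20 aligned sites, so the Hamming distance is 3.

3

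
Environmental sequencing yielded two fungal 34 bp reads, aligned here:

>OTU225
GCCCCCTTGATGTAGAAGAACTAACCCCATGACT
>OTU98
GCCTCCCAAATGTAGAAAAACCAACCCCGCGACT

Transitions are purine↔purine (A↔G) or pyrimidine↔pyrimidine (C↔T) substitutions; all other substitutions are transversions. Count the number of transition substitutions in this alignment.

Mismatches occur at site 4 (C→T, transition), site 7 (T→C, transition), site 8 (T→A, transversion), site 9 (G→A, transition), site 18 (G→A, transition), site 22 (T→C, transition), site 29 (A→G, transition), site 30 (T→C, transition).
Of the 8 differences, 7 transitions and 1 transversion, so the answer is 7.

7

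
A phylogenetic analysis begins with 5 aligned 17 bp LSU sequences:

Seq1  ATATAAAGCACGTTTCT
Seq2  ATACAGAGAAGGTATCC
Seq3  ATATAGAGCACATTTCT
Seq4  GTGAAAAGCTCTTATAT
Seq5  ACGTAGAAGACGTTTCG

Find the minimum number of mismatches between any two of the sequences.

2

Pairwise Hamming distances:
  Seq1 vs Seq2: 6
  Seq1 vs Seq3: 2
  Seq1 vs Seq4: 7
  Seq1 vs Seq5: 6
  Seq2 vs Seq3: 6
  Seq2 vs Seq4: 10
  Seq2 vs Seq5: 8
  Seq3 vs Seq4: 8
  Seq3 vs Seq5: 6
  Seq4 vs Seq5: 11
The smallest is 2, between Seq1 and Seq3.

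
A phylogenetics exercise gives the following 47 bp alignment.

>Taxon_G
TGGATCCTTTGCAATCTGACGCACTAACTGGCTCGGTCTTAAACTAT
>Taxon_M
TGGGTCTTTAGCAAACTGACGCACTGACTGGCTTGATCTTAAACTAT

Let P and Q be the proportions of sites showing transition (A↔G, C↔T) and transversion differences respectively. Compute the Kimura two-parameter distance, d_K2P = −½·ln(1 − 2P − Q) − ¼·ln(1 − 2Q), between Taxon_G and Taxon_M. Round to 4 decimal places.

0.1696

Mismatches occur at site 4 (A/G, transition), site 7 (C/T, transition), site 10 (T/A, transversion), site 15 (T/A, transversion), site 26 (A/G, transition), site 34 (C/T, transition), site 36 (G/A, transition).
Of the 7 differences, 5 transitions and 2 transversions over 47 sites: P = 5/47 = 0.106383, Q = 2/47 = 0.042553.
d = −0.5·ln(0.744681) − 0.25·ln(0.914894) = −0.5·(-0.294799) − 0.25·(-0.088947) = 0.1696.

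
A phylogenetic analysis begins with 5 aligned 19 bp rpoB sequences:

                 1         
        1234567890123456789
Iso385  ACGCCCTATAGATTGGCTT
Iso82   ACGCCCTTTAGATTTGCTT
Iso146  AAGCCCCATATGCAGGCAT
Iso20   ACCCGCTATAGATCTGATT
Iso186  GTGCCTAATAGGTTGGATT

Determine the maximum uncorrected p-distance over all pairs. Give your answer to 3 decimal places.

0.579

Pairwise Hamming distances:
  Iso385 vs Iso82: 2
  Iso385 vs Iso146: 7
  Iso385 vs Iso20: 5
  Iso385 vs Iso186: 6
  Iso82 vs Iso146: 9
  Iso82 vs Iso20: 5
  Iso82 vs Iso186: 8
  Iso146 vs Iso20: 11
  Iso146 vs Iso186: 9
  Iso20 vs Iso186: 9
The largest is 11 mismatches, between Iso146 and Iso20; p = 11/19 = 0.579.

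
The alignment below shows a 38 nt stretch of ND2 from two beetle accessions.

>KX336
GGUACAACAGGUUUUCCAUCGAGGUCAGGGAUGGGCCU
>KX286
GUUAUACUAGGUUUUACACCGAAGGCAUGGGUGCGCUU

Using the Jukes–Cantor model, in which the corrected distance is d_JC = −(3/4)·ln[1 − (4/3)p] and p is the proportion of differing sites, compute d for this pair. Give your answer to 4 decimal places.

0.4099

Mismatches occur at site 2 (G→U), site 5 (C→U), site 7 (A→C), site 8 (C→U), site 16 (C→A), site 19 (U→C), site 23 (G→A), site 25 (U→G), site 28 (G→U), site 31 (A→G), site 34 (G→C), site 37 (C→U).
p = 12/38 = 0.315789.
d = −0.75 · ln(1 − (4/3)·0.315789) = −0.75 · ln(0.578948) = −0.75 · (-0.546543) = 0.4099.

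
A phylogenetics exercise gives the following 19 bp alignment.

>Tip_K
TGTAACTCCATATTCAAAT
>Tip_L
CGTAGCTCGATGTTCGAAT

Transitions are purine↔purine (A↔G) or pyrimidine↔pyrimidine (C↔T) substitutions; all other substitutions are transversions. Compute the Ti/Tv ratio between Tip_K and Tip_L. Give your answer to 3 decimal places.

Mismatches occur at site 1 (T→C, transition), site 5 (A→G, transition), site 9 (C→G, transversion), site 12 (A→G, transition), site 16 (A→G, transition).
Of the 5 differences, 4 transitions and 1 transversion, so Ti/Tv = 4/1 = 4.000.

4.000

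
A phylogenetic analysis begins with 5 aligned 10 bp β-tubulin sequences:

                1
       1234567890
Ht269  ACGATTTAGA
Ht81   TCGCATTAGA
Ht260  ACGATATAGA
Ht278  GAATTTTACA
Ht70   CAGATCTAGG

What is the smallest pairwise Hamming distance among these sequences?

Pairwise Hamming distances:
  Ht269 vs Ht81: 3
  Ht269 vs Ht260: 1
  Ht269 vs Ht278: 5
  Ht269 vs Ht70: 4
  Ht81 vs Ht260: 4
  Ht81 vs Ht278: 6
  Ht81 vs Ht70: 6
  Ht260 vs Ht278: 6
  Ht260 vs Ht70: 4
  Ht278 vs Ht70: 6
The smallest is 1, between Ht269 and Ht260.

1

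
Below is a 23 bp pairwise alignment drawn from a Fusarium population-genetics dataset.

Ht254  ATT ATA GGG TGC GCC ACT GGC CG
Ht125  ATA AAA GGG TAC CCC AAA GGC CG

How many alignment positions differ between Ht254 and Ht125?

6

The sequences differ at positions 3 (T/A), 5 (T/A), 11 (G/A), 13 (G/C), 17 (C/A), 18 (T/A).
That gives 6 mismatches out of 23 aligned sites, so the Hamming distance is 6.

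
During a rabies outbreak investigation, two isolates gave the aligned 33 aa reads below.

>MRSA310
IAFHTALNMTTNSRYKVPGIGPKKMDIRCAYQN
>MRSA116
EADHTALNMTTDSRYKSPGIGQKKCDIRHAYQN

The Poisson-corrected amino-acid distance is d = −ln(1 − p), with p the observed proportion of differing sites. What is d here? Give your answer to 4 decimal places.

0.2384

Mismatches occur at site 1 (I→E), site 3 (F→D), site 12 (N→D), site 17 (V→S), site 22 (P→Q), site 25 (M→C), site 29 (C→H).
p = 7/33 = 0.212121.
d = −ln(1 − 0.212121) = −ln(0.787879) = 0.2384.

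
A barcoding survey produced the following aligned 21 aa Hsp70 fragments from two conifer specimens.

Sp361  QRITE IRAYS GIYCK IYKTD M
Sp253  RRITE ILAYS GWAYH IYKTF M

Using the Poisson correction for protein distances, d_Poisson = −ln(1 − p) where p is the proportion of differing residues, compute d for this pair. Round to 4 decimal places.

The sequences differ at positions 1 (Q/R), 7 (R/L), 12 (I/W), 13 (Y/A), 14 (C/Y), 15 (K/H), 20 (D/F).
p = 7/21 = 0.333333.
d = −ln(1 − 0.333333) = −ln(0.666667) = 0.4055.

0.4055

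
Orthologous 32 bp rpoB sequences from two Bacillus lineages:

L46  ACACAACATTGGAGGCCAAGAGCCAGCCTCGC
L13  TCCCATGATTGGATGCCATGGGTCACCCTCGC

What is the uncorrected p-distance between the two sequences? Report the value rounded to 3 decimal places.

0.281

Mismatches occur at site 1 (A→T), site 3 (A→C), site 6 (A→T), site 7 (C→G), site 14 (G→T), site 19 (A→T), site 21 (A→G), site 23 (C→T), site 26 (G→C).
There are 9 differences over 32 sites, so p = 9/32 = 0.281.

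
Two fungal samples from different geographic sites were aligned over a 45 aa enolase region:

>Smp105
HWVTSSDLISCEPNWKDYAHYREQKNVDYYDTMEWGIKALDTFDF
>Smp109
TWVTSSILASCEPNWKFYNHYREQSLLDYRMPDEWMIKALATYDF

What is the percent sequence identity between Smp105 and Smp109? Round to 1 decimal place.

66.7%

The sequences differ at positions 1 (H/T), 7 (D/I), 9 (I/A), 17 (D/F), 19 (A/N), 25 (K/S), 26 (N/L), 27 (V/L), 30 (Y/R), 31 (D/M), 32 (T/P), 33 (M/D), 36 (G/M), 41 (D/A), 43 (F/Y).
30 of the 45 sites match, so the percent identity is 30/45 × 100 = 66.7%.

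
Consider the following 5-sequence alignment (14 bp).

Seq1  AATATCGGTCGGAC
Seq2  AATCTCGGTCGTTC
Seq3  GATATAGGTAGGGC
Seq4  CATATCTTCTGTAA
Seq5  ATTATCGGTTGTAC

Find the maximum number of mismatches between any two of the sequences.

9

Pairwise Hamming distances:
  Seq1 vs Seq2: 3
  Seq1 vs Seq3: 4
  Seq1 vs Seq4: 7
  Seq1 vs Seq5: 3
  Seq2 vs Seq3: 6
  Seq2 vs Seq4: 8
  Seq2 vs Seq5: 4
  Seq3 vs Seq4: 9
  Seq3 vs Seq5: 6
  Seq4 vs Seq5: 6
The largest is 9, between Seq3 and Seq4.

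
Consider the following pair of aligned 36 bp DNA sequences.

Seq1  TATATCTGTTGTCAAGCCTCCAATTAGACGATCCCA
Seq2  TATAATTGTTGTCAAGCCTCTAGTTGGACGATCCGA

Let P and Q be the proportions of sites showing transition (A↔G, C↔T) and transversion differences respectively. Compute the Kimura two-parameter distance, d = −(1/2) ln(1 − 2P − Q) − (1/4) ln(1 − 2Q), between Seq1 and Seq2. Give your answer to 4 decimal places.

Differing sites — 5:T/A (Tv); 6:C/T (Ti); 21:C/T (Ti); 23:A/G (Ti); 26:A/G (Ti); 35:C/G (Tv).
Of the 6 differences, 4 transitions and 2 transversions over 36 sites: P = 4/36 = 0.111111, Q = 2/36 = 0.055556.
d = −0.5·ln(0.722222) − 0.25·ln(0.888888) = −0.5·(-0.325423) − 0.25·(-0.117784) = 0.1922.

0.1922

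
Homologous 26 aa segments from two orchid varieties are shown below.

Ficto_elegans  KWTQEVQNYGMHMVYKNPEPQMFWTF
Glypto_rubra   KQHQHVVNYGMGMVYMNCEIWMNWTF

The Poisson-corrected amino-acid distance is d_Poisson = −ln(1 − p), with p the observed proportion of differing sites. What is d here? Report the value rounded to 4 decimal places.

0.4855

Mismatches occur at site 2 (W/Q), site 3 (T/H), site 5 (E/H), site 7 (Q/V), site 12 (H/G), site 16 (K/M), site 18 (P/C), site 20 (P/I), site 21 (Q/W), site 23 (F/N).
p = 10/26 = 0.384615.
d = −ln(1 − 0.384615) = −ln(0.615385) = 0.4855.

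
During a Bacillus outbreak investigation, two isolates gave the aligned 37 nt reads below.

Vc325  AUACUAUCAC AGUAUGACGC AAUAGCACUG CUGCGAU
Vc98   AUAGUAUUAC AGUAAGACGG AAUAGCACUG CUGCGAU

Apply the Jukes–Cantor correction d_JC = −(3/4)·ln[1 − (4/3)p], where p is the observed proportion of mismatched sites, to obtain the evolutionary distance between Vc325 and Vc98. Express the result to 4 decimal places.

Mismatches occur at site 4 (C↔G), site 8 (C↔U), site 15 (U↔A), site 20 (C↔G).
p = 4/37 = 0.108108.
d = −0.75 · ln(1 − (4/3)·0.108108) = −0.75 · ln(0.855856) = −0.75 · (-0.155653) = 0.1167.

0.1167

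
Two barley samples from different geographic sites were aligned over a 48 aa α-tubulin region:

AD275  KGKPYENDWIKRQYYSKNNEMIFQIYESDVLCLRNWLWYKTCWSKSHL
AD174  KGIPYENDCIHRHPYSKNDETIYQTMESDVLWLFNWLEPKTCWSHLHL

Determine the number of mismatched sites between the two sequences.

16

The sequences differ at positions 3 (K/I), 9 (W/C), 11 (K/H), 13 (Q/H), 14 (Y/P), 19 (N/D), 21 (M/T), 23 (F/Y), 25 (I/T), 26 (Y/M), 32 (C/W), 34 (R/F), 38 (W/E), 39 (Y/P), 45 (K/H), 46 (S/L).
That gives 16 mismatches out of 48 aligned sites, so the Hamming distance is 16.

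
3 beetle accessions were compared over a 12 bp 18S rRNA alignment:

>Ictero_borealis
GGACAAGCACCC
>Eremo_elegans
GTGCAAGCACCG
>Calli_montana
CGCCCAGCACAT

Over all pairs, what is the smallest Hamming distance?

Pairwise Hamming distances:
  Ictero_borealis vs Eremo_elegans: 3
  Ictero_borealis vs Calli_montana: 5
  Eremo_elegans vs Calli_montana: 6
The smallest is 3, between Ictero_borealis and Eremo_elegans.

3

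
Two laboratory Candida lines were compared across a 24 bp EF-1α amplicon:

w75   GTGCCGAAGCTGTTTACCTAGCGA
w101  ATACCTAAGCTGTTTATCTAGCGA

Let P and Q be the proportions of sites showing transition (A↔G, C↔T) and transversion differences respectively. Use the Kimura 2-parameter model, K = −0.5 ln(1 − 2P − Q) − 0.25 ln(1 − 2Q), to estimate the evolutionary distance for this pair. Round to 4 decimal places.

The sequences differ at positions 1 (G/A, transition), 3 (G/A, transition), 6 (G/T, transversion), 17 (C/T, transition).
Of the 4 differences, 3 transitions and 1 transversion over 24 sites: P = 3/24 = 0.125000, Q = 1/24 = 0.041667.
d = −0.5·ln(0.708333) − 0.25·ln(0.916666) = −0.5·(-0.344841) − 0.25·(-0.087012) = 0.1942.

0.1942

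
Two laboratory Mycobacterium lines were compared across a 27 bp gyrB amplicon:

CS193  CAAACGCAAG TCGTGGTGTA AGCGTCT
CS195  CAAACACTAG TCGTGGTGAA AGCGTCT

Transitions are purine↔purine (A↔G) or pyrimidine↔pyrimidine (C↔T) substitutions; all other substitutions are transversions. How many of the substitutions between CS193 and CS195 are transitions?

1

The sequences differ at positions 6 (G/A, transition), 8 (A/T, transversion), 19 (T/A, transversion).
Of the 3 differences, 1 transition and 2 transversions, so the answer is 1.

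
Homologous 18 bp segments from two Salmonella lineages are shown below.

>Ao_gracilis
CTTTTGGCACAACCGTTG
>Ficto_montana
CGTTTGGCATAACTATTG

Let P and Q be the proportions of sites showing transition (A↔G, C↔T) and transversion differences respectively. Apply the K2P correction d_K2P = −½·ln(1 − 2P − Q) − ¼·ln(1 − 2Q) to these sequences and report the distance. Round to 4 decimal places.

The sequences differ at positions 2 (T/G, transversion), 10 (C/T, transition), 14 (C/T, transition), 15 (G/A, transition).
Of the 4 differences, 3 transitions and 1 transversion over 18 sites: P = 3/18 = 0.166667, Q = 1/18 = 0.055556.
d = −0.5·ln(0.611110) − 0.25·ln(0.888888) = −0.5·(-0.492478) − 0.25·(-0.117784) = 0.2757.

0.2757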